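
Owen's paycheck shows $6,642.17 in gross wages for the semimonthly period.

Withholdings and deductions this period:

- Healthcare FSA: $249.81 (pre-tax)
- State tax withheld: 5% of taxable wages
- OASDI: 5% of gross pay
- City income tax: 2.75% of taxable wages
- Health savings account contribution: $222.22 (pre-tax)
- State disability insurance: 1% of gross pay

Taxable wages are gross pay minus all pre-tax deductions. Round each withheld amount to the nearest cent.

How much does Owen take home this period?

$5,293.42

Health savings account contribution: $222.22
Healthcare FSA: $249.81
Pre-tax total = $222.22 + $249.81 = $472.03
Taxable wages = $6,642.17 − $472.03 = $6,170.14
State tax withheld: $6,170.14 × 0.05 = $308.51
City income tax: $6,170.14 × 0.0275 = $169.68
OASDI: $6,642.17 × 0.05 = $332.11
State disability insurance: $6,642.17 × 0.01 = $66.42
Total deductions = $222.22 + $249.81 + $308.51 + $169.68 + $332.11 + $66.42 = $1,348.75
Net pay = $6,642.17 − $1,348.75 = $5,293.42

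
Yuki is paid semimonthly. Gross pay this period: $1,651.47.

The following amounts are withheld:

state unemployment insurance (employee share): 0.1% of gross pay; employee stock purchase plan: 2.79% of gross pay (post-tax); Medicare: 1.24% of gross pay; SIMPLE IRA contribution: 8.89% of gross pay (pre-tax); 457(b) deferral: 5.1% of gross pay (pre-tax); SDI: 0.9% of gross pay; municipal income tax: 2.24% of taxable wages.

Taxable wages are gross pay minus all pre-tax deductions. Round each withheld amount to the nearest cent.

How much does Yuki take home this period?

457(b) deferral: $1,651.47 × 0.051 = $84.22
SIMPLE IRA contribution: $1,651.47 × 0.0889 = $146.82
Pre-tax total = $84.22 + $146.82 = $231.04
Taxable wages = $1,651.47 − $231.04 = $1,420.43
Municipal income tax: $1,420.43 × 0.0224 = $31.82
State unemployment insurance (employee share): $1,651.47 × 0.001 = $1.65
Medicare: $1,651.47 × 0.0124 = $20.48
SDI: $1,651.47 × 0.009 = $14.86
Employee stock purchase plan: $1,651.47 × 0.0279 = $46.08
Total deductions = $84.22 + $146.82 + $31.82 + $1.65 + $20.48 + $14.86 + $46.08 = $345.93
Net pay = $1,651.47 − $345.93 = $1,305.54

$1,305.54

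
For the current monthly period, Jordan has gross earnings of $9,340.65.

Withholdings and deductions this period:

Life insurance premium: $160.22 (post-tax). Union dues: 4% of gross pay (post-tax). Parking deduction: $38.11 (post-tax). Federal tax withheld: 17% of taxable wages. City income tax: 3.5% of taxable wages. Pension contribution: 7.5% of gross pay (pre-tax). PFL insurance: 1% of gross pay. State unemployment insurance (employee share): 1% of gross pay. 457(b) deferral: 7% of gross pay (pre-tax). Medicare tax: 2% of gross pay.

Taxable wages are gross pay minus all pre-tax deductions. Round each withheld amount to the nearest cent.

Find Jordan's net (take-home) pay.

$5,403.48

Pension contribution: $9,340.65 × 0.075 = $700.55
457(b) deferral: $9,340.65 × 0.07 = $653.85
Pre-tax total = $700.55 + $653.85 = $1,354.40
Taxable wages = $9,340.65 − $1,354.40 = $7,986.25
City income tax: $7,986.25 × 0.035 = $279.52
Federal tax withheld: $7,986.25 × 0.17 = $1,357.66
State unemployment insurance (employee share): $9,340.65 × 0.01 = $93.41
PFL insurance: $9,340.65 × 0.01 = $93.41
Medicare tax: $9,340.65 × 0.02 = $186.81
Life insurance premium: $160.22
Union dues: $9,340.65 × 0.04 = $373.63
Parking deduction: $38.11
Total deductions = $700.55 + $653.85 + $279.52 + $1,357.66 + $93.41 + $93.41 + $186.81 + $160.22 + $373.63 + $38.11 = $3,937.17
Net pay = $9,340.65 − $3,937.17 = $5,403.48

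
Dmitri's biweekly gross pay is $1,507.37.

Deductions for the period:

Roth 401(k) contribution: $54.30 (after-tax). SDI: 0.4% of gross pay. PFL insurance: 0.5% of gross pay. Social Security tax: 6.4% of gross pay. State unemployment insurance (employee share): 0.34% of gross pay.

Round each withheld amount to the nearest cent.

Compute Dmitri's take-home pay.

PFL insurance: $1,507.37 × 0.005 = $7.54
State unemployment insurance (employee share): $1,507.37 × 0.0034 = $5.13
SDI: $1,507.37 × 0.004 = $6.03
Social Security tax: $1,507.37 × 0.064 = $96.47
Roth 401(k) contribution: $54.30
Total deductions = $7.54 + $5.13 + $6.03 + $96.47 + $54.30 = $169.47
Net pay = $1,507.37 − $169.47 = $1,337.90

$1,337.90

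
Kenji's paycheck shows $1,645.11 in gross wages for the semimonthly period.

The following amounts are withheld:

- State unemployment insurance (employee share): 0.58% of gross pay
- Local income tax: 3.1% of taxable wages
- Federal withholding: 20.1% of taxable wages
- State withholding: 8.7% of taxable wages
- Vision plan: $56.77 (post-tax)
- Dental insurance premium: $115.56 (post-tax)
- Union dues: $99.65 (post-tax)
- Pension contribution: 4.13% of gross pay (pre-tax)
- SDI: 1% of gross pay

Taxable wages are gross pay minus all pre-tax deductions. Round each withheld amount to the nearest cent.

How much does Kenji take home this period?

$776.09

Pension contribution: $1,645.11 × 0.0413 = $67.94
Taxable wages = $1,645.11 − $67.94 = $1,577.17
State withholding: $1,577.17 × 0.087 = $137.21
Federal withholding: $1,577.17 × 0.201 = $317.01
Local income tax: $1,577.17 × 0.031 = $48.89
State unemployment insurance (employee share): $1,645.11 × 0.0058 = $9.54
SDI: $1,645.11 × 0.01 = $16.45
Union dues: $99.65
Dental insurance premium: $115.56
Vision plan: $56.77
Total deductions = $67.94 + $137.21 + $317.01 + $48.89 + $9.54 + $16.45 + $99.65 + $115.56 + $56.77 = $869.02
Net pay = $1,645.11 − $869.02 = $776.09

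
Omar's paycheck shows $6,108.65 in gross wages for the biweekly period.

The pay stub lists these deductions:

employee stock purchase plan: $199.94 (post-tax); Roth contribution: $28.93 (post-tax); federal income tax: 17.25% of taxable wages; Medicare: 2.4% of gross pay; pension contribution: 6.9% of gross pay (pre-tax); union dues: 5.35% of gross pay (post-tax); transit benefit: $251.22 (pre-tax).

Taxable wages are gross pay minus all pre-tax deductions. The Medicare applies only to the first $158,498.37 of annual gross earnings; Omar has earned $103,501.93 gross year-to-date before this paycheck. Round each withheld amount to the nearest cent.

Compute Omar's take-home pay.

Transit benefit: $251.22
Pension contribution: $6,108.65 × 0.069 = $421.50
Pre-tax total = $251.22 + $421.50 = $672.72
Taxable wages = $6,108.65 − $672.72 = $5,435.93
Federal income tax: $5,435.93 × 0.1725 = $937.70
Medicare: cap not yet reached, full $6,108.65 is subject → $6,108.65 × 0.024 = $146.61
Employee stock purchase plan: $199.94
Union dues: $6,108.65 × 0.0535 = $326.81
Roth contribution: $28.93
Total deductions = $251.22 + $421.50 + $937.70 + $146.61 + $199.94 + $326.81 + $28.93 = $2,312.71
Net pay = $6,108.65 − $2,312.71 = $3,795.94

$3,795.94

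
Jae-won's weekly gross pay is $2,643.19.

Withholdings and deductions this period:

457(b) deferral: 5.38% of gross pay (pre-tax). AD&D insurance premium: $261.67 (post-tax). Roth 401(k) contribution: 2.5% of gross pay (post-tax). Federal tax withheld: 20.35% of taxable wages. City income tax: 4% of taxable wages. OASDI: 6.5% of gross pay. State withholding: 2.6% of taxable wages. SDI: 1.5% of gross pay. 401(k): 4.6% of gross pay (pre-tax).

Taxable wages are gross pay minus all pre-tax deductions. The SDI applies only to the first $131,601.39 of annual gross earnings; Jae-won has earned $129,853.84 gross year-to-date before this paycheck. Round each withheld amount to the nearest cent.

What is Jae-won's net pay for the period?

$1,212.38

457(b) deferral: $2,643.19 × 0.0538 = $142.20
401(k): $2,643.19 × 0.046 = $121.59
Pre-tax total = $142.20 + $121.59 = $263.79
Taxable wages = $2,643.19 − $263.79 = $2,379.40
State withholding: $2,379.40 × 0.026 = $61.86
City income tax: $2,379.40 × 0.04 = $95.18
Federal tax withheld: $2,379.40 × 0.2035 = $484.21
SDI: only $131,601.39 − $129,853.84 = $1,747.55 of this check is subject → $1,747.55 × 0.015 = $26.21
OASDI: $2,643.19 × 0.065 = $171.81
AD&D insurance premium: $261.67
Roth 401(k) contribution: $2,643.19 × 0.025 = $66.08
Total deductions = $142.20 + $121.59 + $61.86 + $95.18 + $484.21 + $26.21 + $171.81 + $261.67 + $66.08 = $1,430.81
Net pay = $2,643.19 − $1,430.81 = $1,212.38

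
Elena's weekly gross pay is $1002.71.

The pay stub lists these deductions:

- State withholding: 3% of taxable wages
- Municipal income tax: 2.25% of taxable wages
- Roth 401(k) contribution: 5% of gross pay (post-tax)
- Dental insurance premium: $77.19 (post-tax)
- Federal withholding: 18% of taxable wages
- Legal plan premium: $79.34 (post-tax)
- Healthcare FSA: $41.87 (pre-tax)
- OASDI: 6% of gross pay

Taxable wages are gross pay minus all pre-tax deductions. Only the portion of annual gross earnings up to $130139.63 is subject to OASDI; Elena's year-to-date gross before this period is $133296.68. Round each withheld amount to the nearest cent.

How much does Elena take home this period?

$530.77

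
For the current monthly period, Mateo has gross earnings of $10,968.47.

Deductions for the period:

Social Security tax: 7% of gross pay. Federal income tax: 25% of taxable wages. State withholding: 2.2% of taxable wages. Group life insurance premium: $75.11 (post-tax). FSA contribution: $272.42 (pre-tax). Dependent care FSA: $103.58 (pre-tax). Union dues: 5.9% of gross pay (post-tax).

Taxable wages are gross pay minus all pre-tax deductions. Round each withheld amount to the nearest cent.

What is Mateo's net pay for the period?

$6,221.28

Dependent care FSA: $103.58
FSA contribution: $272.42
Pre-tax total = $103.58 + $272.42 = $376.00
Taxable wages = $10,968.47 − $376.00 = $10,592.47
Federal income tax: $10,592.47 × 0.25 = $2,648.12
State withholding: $10,592.47 × 0.022 = $233.03
Social Security tax: $10,968.47 × 0.07 = $767.79
Union dues: $10,968.47 × 0.059 = $647.14
Group life insurance premium: $75.11
Total deductions = $103.58 + $272.42 + $2,648.12 + $233.03 + $767.79 + $647.14 + $75.11 = $4,747.19
Net pay = $10,968.47 − $4,747.19 = $6,221.28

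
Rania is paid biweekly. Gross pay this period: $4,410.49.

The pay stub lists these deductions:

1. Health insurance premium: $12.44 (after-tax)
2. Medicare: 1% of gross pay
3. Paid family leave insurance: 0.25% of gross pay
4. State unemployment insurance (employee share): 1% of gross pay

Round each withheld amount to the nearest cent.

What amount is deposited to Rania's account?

Medicare: $4,410.49 × 0.01 = $44.10
State unemployment insurance (employee share): $4,410.49 × 0.01 = $44.10
Paid family leave insurance: $4,410.49 × 0.0025 = $11.03
Health insurance premium: $12.44
Total deductions = $44.10 + $44.10 + $11.03 + $12.44 = $111.67
Net pay = $4,410.49 − $111.67 = $4,298.82

$4,298.82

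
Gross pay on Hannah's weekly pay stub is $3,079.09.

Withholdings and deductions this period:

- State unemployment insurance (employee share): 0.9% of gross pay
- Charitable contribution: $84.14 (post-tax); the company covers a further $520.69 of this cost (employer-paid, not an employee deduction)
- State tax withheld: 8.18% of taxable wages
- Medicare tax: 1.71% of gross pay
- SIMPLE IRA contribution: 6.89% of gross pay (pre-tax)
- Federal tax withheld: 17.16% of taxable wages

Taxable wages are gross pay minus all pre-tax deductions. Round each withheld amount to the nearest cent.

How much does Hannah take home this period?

$1,975.95

SIMPLE IRA contribution: $3,079.09 × 0.0689 = $212.15
Taxable wages = $3,079.09 − $212.15 = $2,866.94
Federal tax withheld: $2,866.94 × 0.1716 = $491.97
State tax withheld: $2,866.94 × 0.0818 = $234.52
State unemployment insurance (employee share): $3,079.09 × 0.009 = $27.71
Medicare tax: $3,079.09 × 0.0171 = $52.65
Charitable contribution: $84.14
(Employer's $520.69 toward charitable contribution is not withheld from the employee.)
Total deductions = $212.15 + $491.97 + $234.52 + $27.71 + $52.65 + $84.14 = $1,103.14
Net pay = $3,079.09 − $1,103.14 = $1,975.95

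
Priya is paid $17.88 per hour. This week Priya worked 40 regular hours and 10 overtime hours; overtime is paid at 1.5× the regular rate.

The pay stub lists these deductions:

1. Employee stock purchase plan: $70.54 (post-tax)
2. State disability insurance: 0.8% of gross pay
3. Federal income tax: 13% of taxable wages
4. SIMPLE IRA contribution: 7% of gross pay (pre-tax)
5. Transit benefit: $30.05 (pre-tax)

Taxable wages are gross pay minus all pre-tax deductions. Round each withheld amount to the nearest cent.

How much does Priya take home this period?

$691.11

Regular pay: 40 × $17.88 = $715.20
Overtime pay: 10 × $17.88 × 1.5 = $268.20
Gross pay = $715.20 + $268.20 = $983.40
Transit benefit: $30.05
SIMPLE IRA contribution: $983.40 × 0.07 = $68.84
Pre-tax total = $30.05 + $68.84 = $98.89
Taxable wages = $983.40 − $98.89 = $884.51
Federal income tax: $884.51 × 0.13 = $114.99
State disability insurance: $983.40 × 0.008 = $7.87
Employee stock purchase plan: $70.54
Total deductions = $30.05 + $68.84 + $114.99 + $7.87 + $70.54 = $292.29
Net pay = $983.40 − $292.29 = $691.11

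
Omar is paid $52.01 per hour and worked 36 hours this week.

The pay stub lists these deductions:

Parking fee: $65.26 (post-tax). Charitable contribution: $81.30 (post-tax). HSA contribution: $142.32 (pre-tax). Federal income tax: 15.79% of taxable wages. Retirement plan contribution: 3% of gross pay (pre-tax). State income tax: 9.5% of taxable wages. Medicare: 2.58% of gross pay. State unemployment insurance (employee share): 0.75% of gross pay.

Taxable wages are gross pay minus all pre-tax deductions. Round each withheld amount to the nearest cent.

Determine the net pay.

Gross pay: 36 × $52.01 = $1,872.36
Retirement plan contribution: $1,872.36 × 0.03 = $56.17
HSA contribution: $142.32
Pre-tax total = $56.17 + $142.32 = $198.49
Taxable wages = $1,872.36 − $198.49 = $1,673.87
State income tax: $1,673.87 × 0.095 = $159.02
Federal income tax: $1,673.87 × 0.1579 = $264.30
Medicare: $1,872.36 × 0.0258 = $48.31
State unemployment insurance (employee share): $1,872.36 × 0.0075 = $14.04
Charitable contribution: $81.30
Parking fee: $65.26
Total deductions = $56.17 + $142.32 + $159.02 + $264.30 + $48.31 + $14.04 + $81.30 + $65.26 = $830.72
Net pay = $1,872.36 − $830.72 = $1,041.64

$1,041.64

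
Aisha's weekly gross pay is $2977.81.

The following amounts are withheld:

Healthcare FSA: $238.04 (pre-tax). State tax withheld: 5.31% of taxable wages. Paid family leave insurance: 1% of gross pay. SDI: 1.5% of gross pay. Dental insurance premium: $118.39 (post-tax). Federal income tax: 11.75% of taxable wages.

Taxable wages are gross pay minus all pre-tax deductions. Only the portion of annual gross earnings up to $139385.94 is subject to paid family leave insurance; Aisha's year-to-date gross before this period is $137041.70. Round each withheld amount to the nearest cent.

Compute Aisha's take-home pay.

$2085.87

Healthcare FSA: $238.04
Taxable wages = $2977.81 − $238.04 = $2739.77
Federal income tax: $2739.77 × 0.1175 = $321.92
State tax withheld: $2739.77 × 0.0531 = $145.48
SDI: $2977.81 × 0.015 = $44.67
Paid family leave insurance: only $139385.94 − $137041.70 = $2344.24 of this check is subject → $2344.24 × 0.01 = $23.44
Dental insurance premium: $118.39
Total deductions = $238.04 + $321.92 + $145.48 + $44.67 + $23.44 + $118.39 = $891.94
Net pay = $2977.81 − $891.94 = $2085.87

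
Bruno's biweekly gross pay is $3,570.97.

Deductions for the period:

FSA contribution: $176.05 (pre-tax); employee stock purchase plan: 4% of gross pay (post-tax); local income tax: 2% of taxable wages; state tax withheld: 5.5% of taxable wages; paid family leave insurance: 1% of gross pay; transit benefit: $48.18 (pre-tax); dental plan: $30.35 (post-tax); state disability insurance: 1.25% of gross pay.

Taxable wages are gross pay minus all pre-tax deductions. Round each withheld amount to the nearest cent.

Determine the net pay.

$2,842.20

Transit benefit: $48.18
FSA contribution: $176.05
Pre-tax total = $48.18 + $176.05 = $224.23
Taxable wages = $3,570.97 − $224.23 = $3,346.74
Local income tax: $3,346.74 × 0.02 = $66.93
State tax withheld: $3,346.74 × 0.055 = $184.07
State disability insurance: $3,570.97 × 0.0125 = $44.64
Paid family leave insurance: $3,570.97 × 0.01 = $35.71
Dental plan: $30.35
Employee stock purchase plan: $3,570.97 × 0.04 = $142.84
Total deductions = $48.18 + $176.05 + $66.93 + $184.07 + $44.64 + $35.71 + $30.35 + $142.84 = $728.77
Net pay = $3,570.97 − $728.77 = $2,842.20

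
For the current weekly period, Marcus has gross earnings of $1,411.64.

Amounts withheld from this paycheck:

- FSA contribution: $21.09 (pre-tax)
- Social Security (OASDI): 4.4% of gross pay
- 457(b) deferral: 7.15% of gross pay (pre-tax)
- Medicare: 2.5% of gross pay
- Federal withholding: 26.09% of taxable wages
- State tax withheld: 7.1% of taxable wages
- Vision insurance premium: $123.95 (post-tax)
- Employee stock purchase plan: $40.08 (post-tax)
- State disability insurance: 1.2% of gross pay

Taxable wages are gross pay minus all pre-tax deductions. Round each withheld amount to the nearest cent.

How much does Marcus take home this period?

457(b) deferral: $1,411.64 × 0.0715 = $100.93
FSA contribution: $21.09
Pre-tax total = $100.93 + $21.09 = $122.02
Taxable wages = $1,411.64 − $122.02 = $1,289.62
State tax withheld: $1,289.62 × 0.071 = $91.56
Federal withholding: $1,289.62 × 0.2609 = $336.46
Social Security (OASDI): $1,411.64 × 0.044 = $62.11
Medicare: $1,411.64 × 0.025 = $35.29
State disability insurance: $1,411.64 × 0.012 = $16.94
Employee stock purchase plan: $40.08
Vision insurance premium: $123.95
Total deductions = $100.93 + $21.09 + $91.56 + $336.46 + $62.11 + $35.29 + $16.94 + $40.08 + $123.95 = $828.41
Net pay = $1,411.64 − $828.41 = $583.23

$583.23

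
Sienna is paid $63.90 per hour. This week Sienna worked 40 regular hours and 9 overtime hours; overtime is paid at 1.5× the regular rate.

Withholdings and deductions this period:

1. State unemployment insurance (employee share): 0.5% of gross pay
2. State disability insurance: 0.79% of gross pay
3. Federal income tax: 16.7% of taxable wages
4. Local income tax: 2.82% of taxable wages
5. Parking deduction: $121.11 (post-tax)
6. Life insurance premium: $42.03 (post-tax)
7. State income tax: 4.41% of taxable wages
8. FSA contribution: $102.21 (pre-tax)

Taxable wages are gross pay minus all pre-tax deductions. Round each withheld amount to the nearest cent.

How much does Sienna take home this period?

$2,315.57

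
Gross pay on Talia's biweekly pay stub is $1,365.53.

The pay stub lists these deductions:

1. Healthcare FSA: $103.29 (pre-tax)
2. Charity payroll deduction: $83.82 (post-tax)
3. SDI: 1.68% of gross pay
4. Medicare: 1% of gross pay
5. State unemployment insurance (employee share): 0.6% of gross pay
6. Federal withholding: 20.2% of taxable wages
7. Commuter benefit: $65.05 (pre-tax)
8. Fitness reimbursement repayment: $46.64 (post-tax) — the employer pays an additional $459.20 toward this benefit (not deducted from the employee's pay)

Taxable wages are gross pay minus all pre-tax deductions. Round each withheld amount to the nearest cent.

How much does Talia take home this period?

Healthcare FSA: $103.29
Commuter benefit: $65.05
Pre-tax total = $103.29 + $65.05 = $168.34
Taxable wages = $1,365.53 − $168.34 = $1,197.19
Federal withholding: $1,197.19 × 0.202 = $241.83
State unemployment insurance (employee share): $1,365.53 × 0.006 = $8.19
SDI: $1,365.53 × 0.0168 = $22.94
Medicare: $1,365.53 × 0.01 = $13.66
Fitness reimbursement repayment: $46.64
Charity payroll deduction: $83.82
(Employer's $459.20 toward fitness reimbursement repayment is not withheld from the employee.)
Total deductions = $103.29 + $65.05 + $241.83 + $8.19 + $22.94 + $13.66 + $46.64 + $83.82 = $585.42
Net pay = $1,365.53 − $585.42 = $780.11

$780.11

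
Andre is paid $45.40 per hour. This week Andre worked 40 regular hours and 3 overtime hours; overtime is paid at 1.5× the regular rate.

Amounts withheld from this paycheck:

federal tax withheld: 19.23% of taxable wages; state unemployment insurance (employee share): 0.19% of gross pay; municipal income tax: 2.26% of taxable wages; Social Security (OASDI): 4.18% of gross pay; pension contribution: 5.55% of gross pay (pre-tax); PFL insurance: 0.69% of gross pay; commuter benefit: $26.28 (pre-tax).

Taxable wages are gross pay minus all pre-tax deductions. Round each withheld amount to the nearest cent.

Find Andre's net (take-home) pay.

$1,375.24

Regular pay: 40 × $45.40 = $1,816.00
Overtime pay: 3 × $45.40 × 1.5 = $204.30
Gross pay = $1,816.00 + $204.30 = $2,020.30
Pension contribution: $2,020.30 × 0.0555 = $112.13
Commuter benefit: $26.28
Pre-tax total = $112.13 + $26.28 = $138.41
Taxable wages = $2,020.30 − $138.41 = $1,881.89
Municipal income tax: $1,881.89 × 0.0226 = $42.53
Federal tax withheld: $1,881.89 × 0.1923 = $361.89
State unemployment insurance (employee share): $2,020.30 × 0.0019 = $3.84
Social Security (OASDI): $2,020.30 × 0.0418 = $84.45
PFL insurance: $2,020.30 × 0.0069 = $13.94
Total deductions = $112.13 + $26.28 + $42.53 + $361.89 + $3.84 + $84.45 + $13.94 = $645.06
Net pay = $2,020.30 − $645.06 = $1,375.24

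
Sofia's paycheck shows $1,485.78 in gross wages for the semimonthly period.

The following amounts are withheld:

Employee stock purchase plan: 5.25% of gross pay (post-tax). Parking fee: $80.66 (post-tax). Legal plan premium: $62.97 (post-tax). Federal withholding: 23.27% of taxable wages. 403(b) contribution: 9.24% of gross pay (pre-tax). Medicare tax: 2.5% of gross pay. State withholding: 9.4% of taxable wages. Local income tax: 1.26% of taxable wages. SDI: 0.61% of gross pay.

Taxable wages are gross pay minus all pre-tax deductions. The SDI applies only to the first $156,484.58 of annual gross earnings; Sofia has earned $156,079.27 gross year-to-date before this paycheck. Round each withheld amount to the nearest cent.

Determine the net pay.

$629.71

403(b) contribution: $1,485.78 × 0.0924 = $137.29
Taxable wages = $1,485.78 − $137.29 = $1,348.49
Federal withholding: $1,348.49 × 0.2327 = $313.79
State withholding: $1,348.49 × 0.094 = $126.76
Local income tax: $1,348.49 × 0.0126 = $16.99
Medicare tax: $1,485.78 × 0.025 = $37.14
SDI: only $156,484.58 − $156,079.27 = $405.31 of this check is subject → $405.31 × 0.0061 = $2.47
Employee stock purchase plan: $1,485.78 × 0.0525 = $78.00
Parking fee: $80.66
Legal plan premium: $62.97
Total deductions = $137.29 + $313.79 + $126.76 + $16.99 + $37.14 + $2.47 + $78.00 + $80.66 + $62.97 = $856.07
Net pay = $1,485.78 − $856.07 = $629.71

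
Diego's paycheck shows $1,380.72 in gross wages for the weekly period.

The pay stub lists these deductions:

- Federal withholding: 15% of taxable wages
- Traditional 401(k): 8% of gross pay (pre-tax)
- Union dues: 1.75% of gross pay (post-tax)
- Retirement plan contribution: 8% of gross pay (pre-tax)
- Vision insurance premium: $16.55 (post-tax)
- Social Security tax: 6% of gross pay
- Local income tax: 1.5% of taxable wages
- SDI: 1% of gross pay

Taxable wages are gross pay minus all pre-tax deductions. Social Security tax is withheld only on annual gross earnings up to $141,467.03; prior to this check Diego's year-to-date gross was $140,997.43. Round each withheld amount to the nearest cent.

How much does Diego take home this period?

$885.73

Retirement plan contribution: $1,380.72 × 0.08 = $110.46
Traditional 401(k): $1,380.72 × 0.08 = $110.46
Pre-tax total = $110.46 + $110.46 = $220.92
Taxable wages = $1,380.72 − $220.92 = $1,159.80
Federal withholding: $1,159.80 × 0.15 = $173.97
Local income tax: $1,159.80 × 0.015 = $17.40
SDI: $1,380.72 × 0.01 = $13.81
Social Security tax: only $141,467.03 − $140,997.43 = $469.60 of this check is subject → $469.60 × 0.06 = $28.18
Union dues: $1,380.72 × 0.0175 = $24.16
Vision insurance premium: $16.55
Total deductions = $110.46 + $110.46 + $173.97 + $17.40 + $13.81 + $28.18 + $24.16 + $16.55 = $494.99
Net pay = $1,380.72 − $494.99 = $885.73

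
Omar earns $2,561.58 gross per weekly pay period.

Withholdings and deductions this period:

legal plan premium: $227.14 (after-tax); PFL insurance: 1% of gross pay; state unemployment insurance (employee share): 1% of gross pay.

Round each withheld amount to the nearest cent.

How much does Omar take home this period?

$2,283.20

State unemployment insurance (employee share): $2,561.58 × 0.01 = $25.62
PFL insurance: $2,561.58 × 0.01 = $25.62
Legal plan premium: $227.14
Total deductions = $25.62 + $25.62 + $227.14 = $278.38
Net pay = $2,561.58 − $278.38 = $2,283.20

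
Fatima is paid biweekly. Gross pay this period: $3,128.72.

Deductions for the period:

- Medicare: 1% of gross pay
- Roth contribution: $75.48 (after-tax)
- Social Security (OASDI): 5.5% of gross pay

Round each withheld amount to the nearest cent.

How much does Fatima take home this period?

$2,849.87

Social Security (OASDI): $3,128.72 × 0.055 = $172.08
Medicare: $3,128.72 × 0.01 = $31.29
Roth contribution: $75.48
Total deductions = $172.08 + $31.29 + $75.48 = $278.85
Net pay = $3,128.72 − $278.85 = $2,849.87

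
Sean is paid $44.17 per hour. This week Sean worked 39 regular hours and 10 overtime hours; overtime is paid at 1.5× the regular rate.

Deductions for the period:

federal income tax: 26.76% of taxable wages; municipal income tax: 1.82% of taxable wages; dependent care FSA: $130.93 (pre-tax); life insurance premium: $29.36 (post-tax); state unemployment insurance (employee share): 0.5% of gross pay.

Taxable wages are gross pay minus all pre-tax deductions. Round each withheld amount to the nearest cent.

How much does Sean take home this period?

Regular pay: 39 × $44.17 = $1,722.63
Overtime pay: 10 × $44.17 × 1.5 = $662.55
Gross pay = $1,722.63 + $662.55 = $2,385.18
Dependent care FSA: $130.93
Taxable wages = $2,385.18 − $130.93 = $2,254.25
Municipal income tax: $2,254.25 × 0.0182 = $41.03
Federal income tax: $2,254.25 × 0.2676 = $603.24
State unemployment insurance (employee share): $2,385.18 × 0.005 = $11.93
Life insurance premium: $29.36
Total deductions = $130.93 + $41.03 + $603.24 + $11.93 + $29.36 = $816.49
Net pay = $2,385.18 − $816.49 = $1,568.69

$1,568.69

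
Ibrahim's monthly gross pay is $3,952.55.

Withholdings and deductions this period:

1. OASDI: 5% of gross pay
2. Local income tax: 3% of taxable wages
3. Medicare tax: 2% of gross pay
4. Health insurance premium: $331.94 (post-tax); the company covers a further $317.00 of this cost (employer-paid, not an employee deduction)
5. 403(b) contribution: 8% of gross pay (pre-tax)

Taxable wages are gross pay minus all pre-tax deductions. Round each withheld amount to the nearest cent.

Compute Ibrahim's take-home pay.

403(b) contribution: $3,952.55 × 0.08 = $316.20
Taxable wages = $3,952.55 − $316.20 = $3,636.35
Local income tax: $3,636.35 × 0.03 = $109.09
OASDI: $3,952.55 × 0.05 = $197.63
Medicare tax: $3,952.55 × 0.02 = $79.05
Health insurance premium: $331.94
(Employer's $317.00 toward health insurance premium is not withheld from the employee.)
Total deductions = $316.20 + $109.09 + $197.63 + $79.05 + $331.94 = $1,033.91
Net pay = $3,952.55 − $1,033.91 = $2,918.64

$2,918.64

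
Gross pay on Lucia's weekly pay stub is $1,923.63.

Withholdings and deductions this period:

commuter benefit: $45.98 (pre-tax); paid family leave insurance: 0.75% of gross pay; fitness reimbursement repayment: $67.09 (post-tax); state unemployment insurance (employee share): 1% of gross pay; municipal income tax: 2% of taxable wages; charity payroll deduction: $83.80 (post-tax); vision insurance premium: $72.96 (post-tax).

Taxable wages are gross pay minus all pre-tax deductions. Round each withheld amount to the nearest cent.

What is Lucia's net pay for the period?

Commuter benefit: $45.98
Taxable wages = $1,923.63 − $45.98 = $1,877.65
Municipal income tax: $1,877.65 × 0.02 = $37.55
Paid family leave insurance: $1,923.63 × 0.0075 = $14.43
State unemployment insurance (employee share): $1,923.63 × 0.01 = $19.24
Charity payroll deduction: $83.80
Fitness reimbursement repayment: $67.09
Vision insurance premium: $72.96
Total deductions = $45.98 + $37.55 + $14.43 + $19.24 + $83.80 + $67.09 + $72.96 = $341.05
Net pay = $1,923.63 − $341.05 = $1,582.58

$1,582.58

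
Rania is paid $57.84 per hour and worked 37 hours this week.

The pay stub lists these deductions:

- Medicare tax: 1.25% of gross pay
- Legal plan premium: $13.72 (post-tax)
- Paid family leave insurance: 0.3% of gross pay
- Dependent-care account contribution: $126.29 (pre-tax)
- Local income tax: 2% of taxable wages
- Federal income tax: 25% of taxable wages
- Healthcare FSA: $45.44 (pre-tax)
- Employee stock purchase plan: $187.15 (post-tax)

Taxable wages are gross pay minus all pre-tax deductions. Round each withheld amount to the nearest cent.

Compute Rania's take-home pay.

Gross pay: 37 × $57.84 = $2,140.08
Dependent-care account contribution: $126.29
Healthcare FSA: $45.44
Pre-tax total = $126.29 + $45.44 = $171.73
Taxable wages = $2,140.08 − $171.73 = $1,968.35
Federal income tax: $1,968.35 × 0.25 = $492.09
Local income tax: $1,968.35 × 0.02 = $39.37
Medicare tax: $2,140.08 × 0.0125 = $26.75
Paid family leave insurance: $2,140.08 × 0.003 = $6.42
Legal plan premium: $13.72
Employee stock purchase plan: $187.15
Total deductions = $126.29 + $45.44 + $492.09 + $39.37 + $26.75 + $6.42 + $13.72 + $187.15 = $937.23
Net pay = $2,140.08 − $937.23 = $1,202.85

$1,202.85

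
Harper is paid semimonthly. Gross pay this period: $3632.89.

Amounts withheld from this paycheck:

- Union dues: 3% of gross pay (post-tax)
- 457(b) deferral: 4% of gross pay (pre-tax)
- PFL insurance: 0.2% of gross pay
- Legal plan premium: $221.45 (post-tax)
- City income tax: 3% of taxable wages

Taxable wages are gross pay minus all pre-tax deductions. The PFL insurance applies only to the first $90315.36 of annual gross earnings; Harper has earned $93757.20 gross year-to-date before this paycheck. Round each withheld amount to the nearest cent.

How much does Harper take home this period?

$3052.50

457(b) deferral: $3632.89 × 0.04 = $145.32
Taxable wages = $3632.89 − $145.32 = $3487.57
City income tax: $3487.57 × 0.03 = $104.63
PFL insurance: annual cap $90315.36 already reached (YTD $93757.20), so $0.00
Legal plan premium: $221.45
Union dues: $3632.89 × 0.03 = $108.99
Total deductions = $145.32 + $104.63 + $0.00 + $221.45 + $108.99 = $580.39
Net pay = $3632.89 − $580.39 = $3052.50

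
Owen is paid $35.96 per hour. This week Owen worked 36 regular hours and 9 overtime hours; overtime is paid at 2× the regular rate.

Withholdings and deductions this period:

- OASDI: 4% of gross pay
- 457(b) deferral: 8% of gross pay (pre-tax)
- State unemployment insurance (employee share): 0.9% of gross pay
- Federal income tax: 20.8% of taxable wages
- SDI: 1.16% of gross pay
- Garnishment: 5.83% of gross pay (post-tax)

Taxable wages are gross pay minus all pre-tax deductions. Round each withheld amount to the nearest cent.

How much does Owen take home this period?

$1,184.01

Regular pay: 36 × $35.96 = $1,294.56
Overtime pay: 9 × $35.96 × 2 = $647.28
Gross pay = $1,294.56 + $647.28 = $1,941.84
457(b) deferral: $1,941.84 × 0.08 = $155.35
Taxable wages = $1,941.84 − $155.35 = $1,786.49
Federal income tax: $1,786.49 × 0.208 = $371.59
State unemployment insurance (employee share): $1,941.84 × 0.009 = $17.48
SDI: $1,941.84 × 0.0116 = $22.53
OASDI: $1,941.84 × 0.04 = $77.67
Garnishment: $1,941.84 × 0.0583 = $113.21
Total deductions = $155.35 + $371.59 + $17.48 + $22.53 + $77.67 + $113.21 = $757.83
Net pay = $1,941.84 − $757.83 = $1,184.01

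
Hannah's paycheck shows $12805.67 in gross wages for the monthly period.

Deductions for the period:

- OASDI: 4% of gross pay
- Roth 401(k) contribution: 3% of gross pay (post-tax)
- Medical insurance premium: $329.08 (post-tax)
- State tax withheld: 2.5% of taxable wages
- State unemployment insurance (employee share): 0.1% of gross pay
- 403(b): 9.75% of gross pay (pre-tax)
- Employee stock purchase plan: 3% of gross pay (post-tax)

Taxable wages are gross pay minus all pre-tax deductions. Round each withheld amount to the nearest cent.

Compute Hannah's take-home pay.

403(b): $12805.67 × 0.0975 = $1248.55
Taxable wages = $12805.67 − $1248.55 = $11557.12
State tax withheld: $11557.12 × 0.025 = $288.93
OASDI: $12805.67 × 0.04 = $512.23
State unemployment insurance (employee share): $12805.67 × 0.001 = $12.81
Employee stock purchase plan: $12805.67 × 0.03 = $384.17
Medical insurance premium: $329.08
Roth 401(k) contribution: $12805.67 × 0.03 = $384.17
Total deductions = $1248.55 + $288.93 + $512.23 + $12.81 + $384.17 + $329.08 + $384.17 = $3159.94
Net pay = $12805.67 − $3159.94 = $9645.73

$9645.73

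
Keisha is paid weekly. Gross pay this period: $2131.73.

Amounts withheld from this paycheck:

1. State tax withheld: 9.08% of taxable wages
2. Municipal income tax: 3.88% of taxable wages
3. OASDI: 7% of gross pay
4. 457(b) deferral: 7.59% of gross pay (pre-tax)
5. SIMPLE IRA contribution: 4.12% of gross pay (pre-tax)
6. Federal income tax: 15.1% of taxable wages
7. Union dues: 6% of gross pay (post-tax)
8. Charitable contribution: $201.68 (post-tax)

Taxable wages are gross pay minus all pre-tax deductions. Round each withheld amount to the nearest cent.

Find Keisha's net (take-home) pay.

$875.18

SIMPLE IRA contribution: $2131.73 × 0.0412 = $87.83
457(b) deferral: $2131.73 × 0.0759 = $161.80
Pre-tax total = $87.83 + $161.80 = $249.63
Taxable wages = $2131.73 − $249.63 = $1882.10
State tax withheld: $1882.10 × 0.0908 = $170.89
Municipal income tax: $1882.10 × 0.0388 = $73.03
Federal income tax: $1882.10 × 0.151 = $284.20
OASDI: $2131.73 × 0.07 = $149.22
Union dues: $2131.73 × 0.06 = $127.90
Charitable contribution: $201.68
Total deductions = $87.83 + $161.80 + $170.89 + $73.03 + $284.20 + $149.22 + $127.90 + $201.68 = $1256.55
Net pay = $2131.73 − $1256.55 = $875.18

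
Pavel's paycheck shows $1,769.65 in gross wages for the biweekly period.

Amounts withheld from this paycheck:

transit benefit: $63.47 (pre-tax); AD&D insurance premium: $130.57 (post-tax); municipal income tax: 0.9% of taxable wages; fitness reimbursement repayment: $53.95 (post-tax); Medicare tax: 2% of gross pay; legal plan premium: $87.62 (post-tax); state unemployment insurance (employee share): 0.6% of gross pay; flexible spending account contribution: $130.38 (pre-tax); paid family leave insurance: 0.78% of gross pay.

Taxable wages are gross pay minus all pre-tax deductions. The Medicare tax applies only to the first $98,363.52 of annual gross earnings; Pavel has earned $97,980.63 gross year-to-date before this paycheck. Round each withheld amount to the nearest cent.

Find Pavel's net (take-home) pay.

$1,257.40

Flexible spending account contribution: $130.38
Transit benefit: $63.47
Pre-tax total = $130.38 + $63.47 = $193.85
Taxable wages = $1,769.65 − $193.85 = $1,575.80
Municipal income tax: $1,575.80 × 0.009 = $14.18
Paid family leave insurance: $1,769.65 × 0.0078 = $13.80
State unemployment insurance (employee share): $1,769.65 × 0.006 = $10.62
Medicare tax: only $98,363.52 − $97,980.63 = $382.89 of this check is subject → $382.89 × 0.02 = $7.66
AD&D insurance premium: $130.57
Legal plan premium: $87.62
Fitness reimbursement repayment: $53.95
Total deductions = $130.38 + $63.47 + $14.18 + $13.80 + $10.62 + $7.66 + $130.57 + $87.62 + $53.95 = $512.25
Net pay = $1,769.65 − $512.25 = $1,257.40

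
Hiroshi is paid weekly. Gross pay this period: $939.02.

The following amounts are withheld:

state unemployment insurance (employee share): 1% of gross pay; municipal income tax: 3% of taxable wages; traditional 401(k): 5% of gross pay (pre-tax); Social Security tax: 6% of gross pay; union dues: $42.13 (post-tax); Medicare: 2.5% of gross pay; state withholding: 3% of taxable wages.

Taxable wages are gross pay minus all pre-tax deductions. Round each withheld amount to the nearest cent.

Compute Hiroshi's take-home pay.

$707.21

Traditional 401(k): $939.02 × 0.05 = $46.95
Taxable wages = $939.02 − $46.95 = $892.07
State withholding: $892.07 × 0.03 = $26.76
Municipal income tax: $892.07 × 0.03 = $26.76
Medicare: $939.02 × 0.025 = $23.48
State unemployment insurance (employee share): $939.02 × 0.01 = $9.39
Social Security tax: $939.02 × 0.06 = $56.34
Union dues: $42.13
Total deductions = $46.95 + $26.76 + $26.76 + $23.48 + $9.39 + $56.34 + $42.13 = $231.81
Net pay = $939.02 − $231.81 = $707.21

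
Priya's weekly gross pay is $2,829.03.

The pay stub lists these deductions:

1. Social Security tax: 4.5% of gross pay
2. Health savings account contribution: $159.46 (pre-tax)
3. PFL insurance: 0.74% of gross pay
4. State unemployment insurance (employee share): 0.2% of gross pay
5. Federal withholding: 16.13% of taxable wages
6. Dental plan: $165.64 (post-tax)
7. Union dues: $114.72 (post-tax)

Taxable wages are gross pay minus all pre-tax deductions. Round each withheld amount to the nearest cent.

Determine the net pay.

Health savings account contribution: $159.46
Taxable wages = $2,829.03 − $159.46 = $2,669.57
Federal withholding: $2,669.57 × 0.1613 = $430.60
Social Security tax: $2,829.03 × 0.045 = $127.31
State unemployment insurance (employee share): $2,829.03 × 0.002 = $5.66
PFL insurance: $2,829.03 × 0.0074 = $20.93
Dental plan: $165.64
Union dues: $114.72
Total deductions = $159.46 + $430.60 + $127.31 + $5.66 + $20.93 + $165.64 + $114.72 = $1,024.32
Net pay = $2,829.03 − $1,024.32 = $1,804.71

$1,804.71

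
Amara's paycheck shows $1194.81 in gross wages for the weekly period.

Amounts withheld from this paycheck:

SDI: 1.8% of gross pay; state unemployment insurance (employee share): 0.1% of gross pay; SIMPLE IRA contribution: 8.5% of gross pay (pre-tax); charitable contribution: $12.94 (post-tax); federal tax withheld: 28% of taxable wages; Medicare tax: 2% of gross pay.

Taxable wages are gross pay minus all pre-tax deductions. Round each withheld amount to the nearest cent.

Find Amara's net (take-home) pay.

SIMPLE IRA contribution: $1194.81 × 0.085 = $101.56
Taxable wages = $1194.81 − $101.56 = $1093.25
Federal tax withheld: $1093.25 × 0.28 = $306.11
Medicare tax: $1194.81 × 0.02 = $23.90
State unemployment insurance (employee share): $1194.81 × 0.001 = $1.19
SDI: $1194.81 × 0.018 = $21.51
Charitable contribution: $12.94
Total deductions = $101.56 + $306.11 + $23.90 + $1.19 + $21.51 + $12.94 = $467.21
Net pay = $1194.81 − $467.21 = $727.60

$727.60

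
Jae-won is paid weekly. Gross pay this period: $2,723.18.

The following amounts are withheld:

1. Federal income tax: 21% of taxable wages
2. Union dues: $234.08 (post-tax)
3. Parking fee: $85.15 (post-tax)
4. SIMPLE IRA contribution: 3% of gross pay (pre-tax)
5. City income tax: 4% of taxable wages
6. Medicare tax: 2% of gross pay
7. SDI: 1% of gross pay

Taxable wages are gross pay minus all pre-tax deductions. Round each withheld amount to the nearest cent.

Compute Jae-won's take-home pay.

SIMPLE IRA contribution: $2,723.18 × 0.03 = $81.70
Taxable wages = $2,723.18 − $81.70 = $2,641.48
Federal income tax: $2,641.48 × 0.21 = $554.71
City income tax: $2,641.48 × 0.04 = $105.66
Medicare tax: $2,723.18 × 0.02 = $54.46
SDI: $2,723.18 × 0.01 = $27.23
Union dues: $234.08
Parking fee: $85.15
Total deductions = $81.70 + $554.71 + $105.66 + $54.46 + $27.23 + $234.08 + $85.15 = $1,142.99
Net pay = $2,723.18 − $1,142.99 = $1,580.19

$1,580.19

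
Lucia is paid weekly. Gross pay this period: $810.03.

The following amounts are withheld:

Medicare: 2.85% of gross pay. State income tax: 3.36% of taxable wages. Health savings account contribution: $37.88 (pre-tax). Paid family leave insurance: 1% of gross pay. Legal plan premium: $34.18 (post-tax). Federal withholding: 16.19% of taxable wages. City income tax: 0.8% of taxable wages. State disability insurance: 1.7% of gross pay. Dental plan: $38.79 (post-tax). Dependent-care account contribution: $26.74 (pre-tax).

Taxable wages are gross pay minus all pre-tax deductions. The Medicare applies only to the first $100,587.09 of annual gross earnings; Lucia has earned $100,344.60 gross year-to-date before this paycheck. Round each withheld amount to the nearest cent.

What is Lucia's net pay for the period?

Health savings account contribution: $37.88
Dependent-care account contribution: $26.74
Pre-tax total = $37.88 + $26.74 = $64.62
Taxable wages = $810.03 − $64.62 = $745.41
Federal withholding: $745.41 × 0.1619 = $120.68
City income tax: $745.41 × 0.008 = $5.96
State income tax: $745.41 × 0.0336 = $25.05
State disability insurance: $810.03 × 0.017 = $13.77
Paid family leave insurance: $810.03 × 0.01 = $8.10
Medicare: only $100,587.09 − $100,344.60 = $242.49 of this check is subject → $242.49 × 0.0285 = $6.91
Legal plan premium: $34.18
Dental plan: $38.79
Total deductions = $37.88 + $26.74 + $120.68 + $5.96 + $25.05 + $13.77 + $8.10 + $6.91 + $34.18 + $38.79 = $318.06
Net pay = $810.03 − $318.06 = $491.97

$491.97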